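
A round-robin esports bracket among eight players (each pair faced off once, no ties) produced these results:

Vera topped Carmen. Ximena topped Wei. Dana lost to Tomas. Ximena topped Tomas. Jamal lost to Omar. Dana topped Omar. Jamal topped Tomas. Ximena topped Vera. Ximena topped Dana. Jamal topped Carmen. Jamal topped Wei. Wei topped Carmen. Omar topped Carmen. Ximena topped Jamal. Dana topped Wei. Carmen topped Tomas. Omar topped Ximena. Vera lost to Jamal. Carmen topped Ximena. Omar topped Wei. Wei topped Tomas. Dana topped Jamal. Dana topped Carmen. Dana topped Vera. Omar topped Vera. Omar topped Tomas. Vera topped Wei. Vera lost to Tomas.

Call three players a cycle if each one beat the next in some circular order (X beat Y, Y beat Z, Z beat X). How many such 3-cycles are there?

11

Win totals: Tomas 2, Ximena 5, Jamal 4, Carmen 2, Vera 2, Wei 2, Dana 5, Omar 6.
A player with w wins dominates both others in C(w,2) triples; summing gives 1 + 10 + 6 + 1 + 1 + 1 + 10 + 15 = 45 transitive triples.
Total triples C(8,3) = 56, so cyclic triples = 56 − 45 = 11.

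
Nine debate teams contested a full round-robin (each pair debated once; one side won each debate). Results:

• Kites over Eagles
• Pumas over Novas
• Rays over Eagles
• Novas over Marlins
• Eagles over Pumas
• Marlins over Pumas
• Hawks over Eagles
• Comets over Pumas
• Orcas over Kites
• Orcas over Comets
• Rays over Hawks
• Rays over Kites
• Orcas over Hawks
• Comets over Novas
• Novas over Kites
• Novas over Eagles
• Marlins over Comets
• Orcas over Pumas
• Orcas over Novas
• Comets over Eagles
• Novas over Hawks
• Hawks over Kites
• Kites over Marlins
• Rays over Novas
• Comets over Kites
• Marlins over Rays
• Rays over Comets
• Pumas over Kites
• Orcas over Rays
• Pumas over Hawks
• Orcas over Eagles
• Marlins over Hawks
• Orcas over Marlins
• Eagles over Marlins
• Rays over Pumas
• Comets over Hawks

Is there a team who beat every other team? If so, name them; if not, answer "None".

Orcas has 8 wins out of 8 opponents — a perfect record.

Orcas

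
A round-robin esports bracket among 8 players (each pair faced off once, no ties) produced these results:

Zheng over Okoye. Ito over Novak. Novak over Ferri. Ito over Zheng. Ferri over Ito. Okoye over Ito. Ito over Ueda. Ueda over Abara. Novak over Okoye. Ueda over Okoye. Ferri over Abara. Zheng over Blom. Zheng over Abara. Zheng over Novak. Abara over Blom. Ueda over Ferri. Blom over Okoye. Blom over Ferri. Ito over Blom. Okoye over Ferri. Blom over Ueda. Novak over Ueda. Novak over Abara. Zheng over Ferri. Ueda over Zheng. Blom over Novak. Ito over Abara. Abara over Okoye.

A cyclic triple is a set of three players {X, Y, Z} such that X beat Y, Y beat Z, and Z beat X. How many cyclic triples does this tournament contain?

15

Win totals: Blom 4, Zheng 5, Okoye 2, Novak 4, Abara 2, Ito 5, Ueda 4, Ferri 2.
A player with w wins dominates both others in C(w,2) triples; summing gives 6 + 10 + 1 + 6 + 1 + 10 + 6 + 1 = 41 transitive triples.
Total triples C(8,3) = 56, so cyclic triples = 56 − 41 = 15.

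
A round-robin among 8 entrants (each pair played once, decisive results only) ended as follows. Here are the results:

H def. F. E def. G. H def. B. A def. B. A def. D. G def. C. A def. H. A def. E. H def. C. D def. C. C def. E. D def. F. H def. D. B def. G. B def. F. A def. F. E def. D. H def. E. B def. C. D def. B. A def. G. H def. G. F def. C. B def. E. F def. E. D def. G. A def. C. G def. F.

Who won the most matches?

Win totals: A 7, B 4, C 1, D 4, E 2, F 2, G 2, H 6.
A leads with 7 wins (next highest: 6).

A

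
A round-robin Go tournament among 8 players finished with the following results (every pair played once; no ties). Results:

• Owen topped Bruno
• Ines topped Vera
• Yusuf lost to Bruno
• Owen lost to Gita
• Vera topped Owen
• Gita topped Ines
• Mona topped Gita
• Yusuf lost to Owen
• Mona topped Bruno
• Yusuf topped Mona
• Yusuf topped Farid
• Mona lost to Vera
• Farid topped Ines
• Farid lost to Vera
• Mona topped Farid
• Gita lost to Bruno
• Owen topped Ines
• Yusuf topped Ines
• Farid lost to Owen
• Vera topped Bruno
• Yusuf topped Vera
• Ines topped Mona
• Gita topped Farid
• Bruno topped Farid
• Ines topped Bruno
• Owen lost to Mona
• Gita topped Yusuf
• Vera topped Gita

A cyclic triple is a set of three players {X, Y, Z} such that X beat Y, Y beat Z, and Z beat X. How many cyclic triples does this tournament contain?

16

Win totals: Owen 4, Yusuf 4, Ines 3, Vera 5, Farid 1, Mona 4, Bruno 3, Gita 4.
A player with w wins dominates both others in C(w,2) triples; summing gives 6 + 6 + 3 + 10 + 0 + 6 + 3 + 6 = 40 transitive triples.
Total triples C(8,3) = 56, so cyclic triples = 56 − 40 = 16.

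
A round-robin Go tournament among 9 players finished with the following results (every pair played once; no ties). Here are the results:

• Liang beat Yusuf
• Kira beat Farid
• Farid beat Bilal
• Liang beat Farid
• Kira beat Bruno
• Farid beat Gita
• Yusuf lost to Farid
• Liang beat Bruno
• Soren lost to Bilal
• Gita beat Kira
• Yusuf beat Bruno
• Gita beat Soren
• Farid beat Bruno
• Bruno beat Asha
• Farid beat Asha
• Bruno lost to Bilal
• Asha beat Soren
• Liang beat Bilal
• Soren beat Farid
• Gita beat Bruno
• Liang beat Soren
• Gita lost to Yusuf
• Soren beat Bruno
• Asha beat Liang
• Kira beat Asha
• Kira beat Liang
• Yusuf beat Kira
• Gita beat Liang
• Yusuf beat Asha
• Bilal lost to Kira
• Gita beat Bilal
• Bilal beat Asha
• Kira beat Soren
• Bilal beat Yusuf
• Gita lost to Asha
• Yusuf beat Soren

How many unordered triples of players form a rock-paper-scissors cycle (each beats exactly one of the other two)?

19

Win totals: Liang 5, Farid 5, Bruno 1, Gita 5, Soren 2, Asha 3, Yusuf 5, Kira 6, Bilal 4.
A player with w wins dominates both others in C(w,2) triples; summing gives 10 + 10 + 0 + 10 + 1 + 3 + 10 + 15 + 6 = 65 transitive triples.
Total triples C(9,3) = 84, so cyclic triples = 84 − 65 = 19.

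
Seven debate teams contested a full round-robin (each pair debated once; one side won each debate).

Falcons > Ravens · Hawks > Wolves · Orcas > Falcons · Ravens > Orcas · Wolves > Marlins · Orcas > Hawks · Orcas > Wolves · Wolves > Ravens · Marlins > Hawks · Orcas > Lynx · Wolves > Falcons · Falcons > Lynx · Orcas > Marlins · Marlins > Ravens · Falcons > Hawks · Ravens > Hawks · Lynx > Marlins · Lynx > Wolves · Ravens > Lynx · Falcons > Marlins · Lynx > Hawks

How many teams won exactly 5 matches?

1

Win totals: Ravens 3, Marlins 2, Lynx 3, Hawks 1, Falcons 4, Orcas 5, Wolves 3.
Exactly 5: Orcas — 1 team.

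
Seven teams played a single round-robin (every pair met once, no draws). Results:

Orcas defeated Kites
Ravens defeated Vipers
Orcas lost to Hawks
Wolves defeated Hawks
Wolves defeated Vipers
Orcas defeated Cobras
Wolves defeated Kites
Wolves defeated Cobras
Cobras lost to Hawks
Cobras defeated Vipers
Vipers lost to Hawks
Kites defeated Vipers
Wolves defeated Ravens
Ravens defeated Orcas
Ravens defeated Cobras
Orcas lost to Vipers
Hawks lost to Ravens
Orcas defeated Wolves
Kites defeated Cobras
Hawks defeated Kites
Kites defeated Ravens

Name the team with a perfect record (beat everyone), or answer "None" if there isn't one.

None

Highest win total is Wolves with 5 (out of 6 possible).
Wolves lost to Orcas, so no team went undefeated.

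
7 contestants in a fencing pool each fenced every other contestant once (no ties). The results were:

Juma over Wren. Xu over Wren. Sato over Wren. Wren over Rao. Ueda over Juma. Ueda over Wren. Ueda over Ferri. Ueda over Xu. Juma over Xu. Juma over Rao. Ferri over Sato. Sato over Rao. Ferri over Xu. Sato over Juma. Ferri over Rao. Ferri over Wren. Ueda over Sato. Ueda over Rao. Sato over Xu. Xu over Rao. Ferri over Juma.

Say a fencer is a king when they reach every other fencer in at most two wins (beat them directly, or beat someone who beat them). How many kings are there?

1

Juma cannot reach Sato, Ferri, Ueda in two steps.
Wren cannot reach Juma, Xu, Sato, Ferri, Ueda in two steps.
Xu cannot reach Juma, Sato, Ferri, Ueda in two steps.
Sato cannot reach Ferri, Ueda in two steps.
Ferri cannot reach Ueda in two steps.
Rao cannot reach Juma, Wren, Xu, Sato, Ferri, Ueda in two steps.
Ueda reaches everyone (king).
Kings: Ueda — 1.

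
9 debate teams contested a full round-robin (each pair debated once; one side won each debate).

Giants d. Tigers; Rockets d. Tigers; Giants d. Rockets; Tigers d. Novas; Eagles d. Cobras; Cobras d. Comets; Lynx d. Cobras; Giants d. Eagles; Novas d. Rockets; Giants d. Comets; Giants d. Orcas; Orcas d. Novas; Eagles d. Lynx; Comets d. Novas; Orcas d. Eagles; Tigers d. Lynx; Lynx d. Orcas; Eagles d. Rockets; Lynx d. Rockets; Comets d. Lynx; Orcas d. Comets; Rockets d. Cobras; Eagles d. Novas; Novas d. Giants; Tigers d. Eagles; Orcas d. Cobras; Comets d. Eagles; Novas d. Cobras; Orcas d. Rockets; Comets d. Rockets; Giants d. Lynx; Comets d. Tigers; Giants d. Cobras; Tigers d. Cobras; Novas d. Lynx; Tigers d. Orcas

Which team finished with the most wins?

Giants

Win totals: Lynx 3, Eagles 4, Cobras 1, Rockets 2, Tigers 5, Comets 5, Novas 4, Orcas 5, Giants 7.
Giants leads with 7 wins (next highest: 5).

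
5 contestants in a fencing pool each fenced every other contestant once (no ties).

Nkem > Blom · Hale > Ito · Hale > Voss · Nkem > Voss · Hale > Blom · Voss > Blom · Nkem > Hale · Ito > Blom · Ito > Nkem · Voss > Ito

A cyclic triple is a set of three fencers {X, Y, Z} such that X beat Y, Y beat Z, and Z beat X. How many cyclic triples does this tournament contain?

Of the C(5,3) = 10 triples, the cyclic ones are: {Nkem, Hale, Ito}; {Nkem, Voss, Ito}.
That is 2.

2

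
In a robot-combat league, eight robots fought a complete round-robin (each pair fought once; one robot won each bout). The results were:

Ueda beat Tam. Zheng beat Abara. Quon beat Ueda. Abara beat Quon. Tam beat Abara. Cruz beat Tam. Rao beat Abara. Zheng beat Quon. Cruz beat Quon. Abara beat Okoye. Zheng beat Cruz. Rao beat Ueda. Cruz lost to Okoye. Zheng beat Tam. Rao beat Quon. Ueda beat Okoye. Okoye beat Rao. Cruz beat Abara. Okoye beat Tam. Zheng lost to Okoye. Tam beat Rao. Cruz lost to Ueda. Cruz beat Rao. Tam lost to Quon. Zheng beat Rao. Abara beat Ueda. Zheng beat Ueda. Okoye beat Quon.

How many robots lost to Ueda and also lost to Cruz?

1

Ueda beat: Cruz, Tam, Okoye.
Cruz beat: Rao, Tam, Abara, Quon.
Both beat: Tam — 1.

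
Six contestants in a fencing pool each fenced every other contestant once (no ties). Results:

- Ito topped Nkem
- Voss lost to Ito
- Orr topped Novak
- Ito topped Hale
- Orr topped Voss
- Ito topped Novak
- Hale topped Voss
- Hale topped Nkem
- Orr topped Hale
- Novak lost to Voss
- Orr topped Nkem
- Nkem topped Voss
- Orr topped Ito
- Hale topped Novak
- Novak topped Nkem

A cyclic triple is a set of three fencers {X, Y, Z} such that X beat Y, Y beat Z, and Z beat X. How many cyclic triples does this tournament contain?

Win totals: Novak 1, Nkem 1, Hale 3, Ito 4, Orr 5, Voss 1.
A fencer with w wins dominates both others in C(w,2) triples; summing gives 0 + 0 + 3 + 6 + 10 + 0 = 19 transitive triples.
Total triples C(6,3) = 20, so cyclic triples = 20 − 19 = 1.

1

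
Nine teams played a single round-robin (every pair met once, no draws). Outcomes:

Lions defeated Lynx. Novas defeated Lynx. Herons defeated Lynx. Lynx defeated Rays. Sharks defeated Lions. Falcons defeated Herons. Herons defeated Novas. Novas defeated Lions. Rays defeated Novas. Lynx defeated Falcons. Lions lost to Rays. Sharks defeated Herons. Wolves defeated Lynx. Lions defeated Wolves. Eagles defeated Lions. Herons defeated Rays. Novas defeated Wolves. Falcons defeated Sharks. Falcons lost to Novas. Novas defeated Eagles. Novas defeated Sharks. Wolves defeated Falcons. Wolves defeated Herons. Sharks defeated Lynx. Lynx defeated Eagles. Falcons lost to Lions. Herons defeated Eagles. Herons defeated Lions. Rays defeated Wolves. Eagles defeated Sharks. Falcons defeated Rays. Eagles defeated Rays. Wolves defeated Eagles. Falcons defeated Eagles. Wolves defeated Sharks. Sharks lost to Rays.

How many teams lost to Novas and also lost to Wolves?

Novas beat: Sharks, Wolves, Lynx, Eagles, Lions, Falcons.
Wolves beat: Sharks, Lynx, Herons, Eagles, Falcons.
Both beat: Sharks, Lynx, Eagles, Falcons — 4.

4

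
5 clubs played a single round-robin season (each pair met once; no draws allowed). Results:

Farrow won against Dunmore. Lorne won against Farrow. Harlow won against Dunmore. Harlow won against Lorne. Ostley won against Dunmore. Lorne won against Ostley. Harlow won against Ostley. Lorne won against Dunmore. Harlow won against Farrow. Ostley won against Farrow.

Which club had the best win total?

Harlow

Win totals: Dunmore 0, Ostley 2, Lorne 3, Farrow 1, Harlow 4.
Harlow leads with 4 wins (next highest: 3).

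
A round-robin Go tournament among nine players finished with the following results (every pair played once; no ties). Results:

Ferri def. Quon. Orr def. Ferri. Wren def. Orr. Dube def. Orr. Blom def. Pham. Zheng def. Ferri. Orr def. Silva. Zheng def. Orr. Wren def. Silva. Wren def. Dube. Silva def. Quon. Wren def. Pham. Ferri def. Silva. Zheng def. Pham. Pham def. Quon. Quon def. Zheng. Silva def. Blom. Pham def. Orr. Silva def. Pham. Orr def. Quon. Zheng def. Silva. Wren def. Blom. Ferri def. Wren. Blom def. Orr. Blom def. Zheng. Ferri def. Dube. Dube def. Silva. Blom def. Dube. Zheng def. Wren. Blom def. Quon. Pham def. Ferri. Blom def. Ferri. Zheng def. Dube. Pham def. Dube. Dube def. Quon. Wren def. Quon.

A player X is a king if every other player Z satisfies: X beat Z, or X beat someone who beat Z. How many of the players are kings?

Ferri reaches everyone (king).
Blom reaches everyone (king).
Quon cannot reach Blom in two steps.
Dube cannot reach Wren in two steps.
Wren reaches everyone (king).
Zheng reaches everyone (king).
Silva cannot reach Wren in two steps.
Pham cannot reach Blom in two steps.
Orr reaches everyone (king).
Kings: Ferri, Blom, Wren, Zheng, Orr — 5.

5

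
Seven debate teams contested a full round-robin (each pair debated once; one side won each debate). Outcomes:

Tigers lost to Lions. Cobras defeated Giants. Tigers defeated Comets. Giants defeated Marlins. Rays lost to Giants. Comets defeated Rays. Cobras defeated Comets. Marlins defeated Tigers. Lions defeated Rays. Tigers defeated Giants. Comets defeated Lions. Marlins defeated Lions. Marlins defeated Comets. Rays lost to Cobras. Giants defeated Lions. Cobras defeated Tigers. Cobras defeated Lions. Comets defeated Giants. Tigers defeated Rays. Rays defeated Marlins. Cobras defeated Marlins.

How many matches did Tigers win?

3

Tigers' results: beat Rays, Comets, Giants; lost to Lions, Marlins, Cobras.
That is 3 wins.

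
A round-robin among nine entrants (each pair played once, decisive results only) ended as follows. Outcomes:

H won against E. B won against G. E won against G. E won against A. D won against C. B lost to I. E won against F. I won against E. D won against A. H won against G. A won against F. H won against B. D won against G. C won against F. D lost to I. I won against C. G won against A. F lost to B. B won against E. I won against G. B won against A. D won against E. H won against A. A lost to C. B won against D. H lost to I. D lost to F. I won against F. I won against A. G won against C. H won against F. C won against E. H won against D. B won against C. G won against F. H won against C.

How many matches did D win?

4

D's results: beat A, C, E, G; lost to B, F, H, I.
That is 4 wins.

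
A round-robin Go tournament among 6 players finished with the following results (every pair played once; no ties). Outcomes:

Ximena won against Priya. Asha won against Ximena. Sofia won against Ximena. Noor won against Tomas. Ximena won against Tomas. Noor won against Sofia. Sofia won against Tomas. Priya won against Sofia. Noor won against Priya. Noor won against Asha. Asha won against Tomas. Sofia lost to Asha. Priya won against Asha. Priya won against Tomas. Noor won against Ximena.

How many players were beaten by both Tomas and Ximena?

Tomas beat: no one.
Ximena beat: Priya, Tomas.
No one was beaten by both.

0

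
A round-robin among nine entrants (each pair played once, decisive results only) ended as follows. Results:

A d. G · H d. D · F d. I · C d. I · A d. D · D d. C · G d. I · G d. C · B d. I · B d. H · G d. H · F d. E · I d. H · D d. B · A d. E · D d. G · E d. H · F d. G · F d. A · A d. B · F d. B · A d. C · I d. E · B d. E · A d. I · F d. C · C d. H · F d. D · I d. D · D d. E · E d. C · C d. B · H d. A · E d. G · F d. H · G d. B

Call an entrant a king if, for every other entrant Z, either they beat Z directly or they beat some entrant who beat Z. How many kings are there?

1

A cannot reach F in two steps.
B cannot reach F in two steps.
C cannot reach F, G in two steps.
D cannot reach A, F in two steps.
E cannot reach F in two steps.
F reaches everyone (king).
G cannot reach F in two steps.
H cannot reach F in two steps.
I cannot reach F in two steps.
Kings: F — 1.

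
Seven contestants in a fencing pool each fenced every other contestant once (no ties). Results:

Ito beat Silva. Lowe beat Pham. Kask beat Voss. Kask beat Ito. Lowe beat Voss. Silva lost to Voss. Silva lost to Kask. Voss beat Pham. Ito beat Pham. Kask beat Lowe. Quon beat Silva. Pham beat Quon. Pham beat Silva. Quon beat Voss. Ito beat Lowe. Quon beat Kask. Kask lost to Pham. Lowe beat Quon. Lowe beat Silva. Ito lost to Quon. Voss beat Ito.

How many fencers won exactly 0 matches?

Win totals: Lowe 4, Pham 3, Silva 0, Voss 3, Quon 4, Kask 4, Ito 3.
Exactly 0: Silva — 1 fencer.

1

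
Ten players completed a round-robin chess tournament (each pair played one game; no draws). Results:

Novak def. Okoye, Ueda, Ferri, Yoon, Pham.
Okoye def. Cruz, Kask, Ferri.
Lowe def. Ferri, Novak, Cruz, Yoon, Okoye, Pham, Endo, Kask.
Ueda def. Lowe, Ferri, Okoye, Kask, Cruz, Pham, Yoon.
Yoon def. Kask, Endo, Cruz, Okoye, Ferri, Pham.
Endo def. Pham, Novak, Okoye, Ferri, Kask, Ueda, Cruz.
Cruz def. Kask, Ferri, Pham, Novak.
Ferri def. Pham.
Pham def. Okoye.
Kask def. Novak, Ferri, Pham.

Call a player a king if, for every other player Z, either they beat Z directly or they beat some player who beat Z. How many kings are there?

4

Okoye cannot reach Lowe, Yoon, Ueda, Endo in two steps.
Lowe reaches everyone (king).
Kask cannot reach Lowe, Cruz, Endo in two steps.
Cruz cannot reach Lowe, Endo in two steps.
Novak reaches everyone (king).
Yoon cannot reach Lowe in two steps.
Ueda reaches everyone (king).
Ferri cannot reach Lowe, Kask, Cruz, Novak, Yoon, Ueda, Endo in two steps.
Endo reaches everyone (king).
Pham cannot reach Lowe, Novak, Yoon, Ueda, Endo in two steps.
Kings: Lowe, Novak, Ueda, Endo — 4.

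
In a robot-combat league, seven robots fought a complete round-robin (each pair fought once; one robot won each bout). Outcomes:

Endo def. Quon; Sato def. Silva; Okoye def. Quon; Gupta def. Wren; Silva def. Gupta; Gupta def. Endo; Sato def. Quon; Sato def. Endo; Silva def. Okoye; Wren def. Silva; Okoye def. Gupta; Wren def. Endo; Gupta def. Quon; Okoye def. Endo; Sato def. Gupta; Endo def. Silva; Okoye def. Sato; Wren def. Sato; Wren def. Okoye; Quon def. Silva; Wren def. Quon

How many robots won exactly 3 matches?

Win totals: Silva 2, Wren 5, Quon 1, Okoye 4, Endo 2, Sato 4, Gupta 3.
Exactly 3: Gupta — 1 robot.

1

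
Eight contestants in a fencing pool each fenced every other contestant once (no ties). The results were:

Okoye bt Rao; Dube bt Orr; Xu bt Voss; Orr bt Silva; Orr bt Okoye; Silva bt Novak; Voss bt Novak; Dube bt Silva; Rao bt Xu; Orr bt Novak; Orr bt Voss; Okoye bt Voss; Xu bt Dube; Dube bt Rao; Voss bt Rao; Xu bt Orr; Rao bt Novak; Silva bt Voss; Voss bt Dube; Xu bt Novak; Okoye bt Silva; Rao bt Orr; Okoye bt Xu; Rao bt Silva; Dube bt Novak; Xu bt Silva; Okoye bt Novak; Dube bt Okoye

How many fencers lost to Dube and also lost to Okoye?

Dube beat: Novak, Silva, Orr, Okoye, Rao.
Okoye beat: Novak, Silva, Voss, Xu, Rao.
Both beat: Novak, Silva, Rao — 3.

3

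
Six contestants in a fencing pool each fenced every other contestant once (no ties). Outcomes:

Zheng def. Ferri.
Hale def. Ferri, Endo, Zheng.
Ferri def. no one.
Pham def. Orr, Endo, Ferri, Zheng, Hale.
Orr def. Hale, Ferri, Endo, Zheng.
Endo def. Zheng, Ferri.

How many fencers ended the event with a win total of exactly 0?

1

Win totals: Orr 4, Zheng 1, Endo 2, Ferri 0, Pham 5, Hale 3.
Exactly 0: Ferri — 1 fencer.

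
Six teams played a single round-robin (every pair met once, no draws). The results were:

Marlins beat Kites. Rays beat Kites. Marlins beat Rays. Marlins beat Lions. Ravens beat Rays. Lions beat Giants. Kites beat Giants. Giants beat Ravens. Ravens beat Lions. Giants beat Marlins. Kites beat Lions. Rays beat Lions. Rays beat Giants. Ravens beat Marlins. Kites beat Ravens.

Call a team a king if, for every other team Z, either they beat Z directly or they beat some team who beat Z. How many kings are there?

5

Rays reaches everyone (king).
Ravens reaches everyone (king).
Marlins reaches everyone (king).
Giants reaches everyone (king).
Lions cannot reach Rays, Kites in two steps.
Kites reaches everyone (king).
Kings: Rays, Ravens, Marlins, Giants, Kites — 5.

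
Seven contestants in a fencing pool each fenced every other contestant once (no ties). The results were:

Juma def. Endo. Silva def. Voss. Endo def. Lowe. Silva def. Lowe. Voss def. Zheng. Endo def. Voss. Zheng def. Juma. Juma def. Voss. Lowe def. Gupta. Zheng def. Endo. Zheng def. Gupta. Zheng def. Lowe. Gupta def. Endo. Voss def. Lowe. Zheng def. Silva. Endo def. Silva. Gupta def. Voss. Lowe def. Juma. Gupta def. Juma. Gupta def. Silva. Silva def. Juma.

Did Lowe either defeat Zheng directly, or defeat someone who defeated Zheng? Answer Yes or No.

No

Lowe did not beat Zheng directly.
Lowe beat Gupta, Juma, but each of them lost to Zheng. No two-step path.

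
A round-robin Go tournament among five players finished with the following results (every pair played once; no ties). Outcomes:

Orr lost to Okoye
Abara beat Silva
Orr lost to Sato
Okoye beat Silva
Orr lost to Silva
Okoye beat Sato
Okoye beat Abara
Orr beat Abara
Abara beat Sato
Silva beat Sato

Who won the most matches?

Win totals: Sato 1, Silva 2, Orr 1, Okoye 4, Abara 2.
Okoye leads with 4 wins (next highest: 2).

Okoye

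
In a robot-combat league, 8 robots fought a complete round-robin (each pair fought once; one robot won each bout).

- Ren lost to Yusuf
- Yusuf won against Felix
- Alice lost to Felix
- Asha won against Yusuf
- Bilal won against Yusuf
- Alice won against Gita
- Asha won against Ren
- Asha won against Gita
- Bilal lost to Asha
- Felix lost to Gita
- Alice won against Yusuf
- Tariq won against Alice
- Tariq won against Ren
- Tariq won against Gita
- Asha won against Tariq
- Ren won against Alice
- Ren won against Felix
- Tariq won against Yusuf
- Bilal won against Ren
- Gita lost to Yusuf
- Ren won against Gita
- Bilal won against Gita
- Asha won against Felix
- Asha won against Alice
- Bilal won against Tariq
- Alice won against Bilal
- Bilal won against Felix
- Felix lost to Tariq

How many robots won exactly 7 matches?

Win totals: Alice 3, Tariq 5, Felix 1, Yusuf 3, Bilal 5, Asha 7, Ren 3, Gita 1.
Exactly 7: Asha — 1 robot.

1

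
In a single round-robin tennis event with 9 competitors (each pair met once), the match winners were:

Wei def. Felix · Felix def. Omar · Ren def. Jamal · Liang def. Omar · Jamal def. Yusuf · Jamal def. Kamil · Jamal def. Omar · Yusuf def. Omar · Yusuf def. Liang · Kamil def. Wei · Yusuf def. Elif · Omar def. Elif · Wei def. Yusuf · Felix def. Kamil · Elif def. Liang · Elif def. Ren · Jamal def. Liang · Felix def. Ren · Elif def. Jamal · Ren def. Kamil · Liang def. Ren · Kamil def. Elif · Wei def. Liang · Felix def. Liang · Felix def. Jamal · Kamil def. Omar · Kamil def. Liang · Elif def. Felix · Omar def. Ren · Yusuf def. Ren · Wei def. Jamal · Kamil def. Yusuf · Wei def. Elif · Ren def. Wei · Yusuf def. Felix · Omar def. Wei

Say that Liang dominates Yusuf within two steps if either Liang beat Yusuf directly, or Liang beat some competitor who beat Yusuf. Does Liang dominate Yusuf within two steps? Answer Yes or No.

No

Liang did not beat Yusuf directly.
Liang beat Ren, Omar, but each of them lost to Yusuf. No two-step path.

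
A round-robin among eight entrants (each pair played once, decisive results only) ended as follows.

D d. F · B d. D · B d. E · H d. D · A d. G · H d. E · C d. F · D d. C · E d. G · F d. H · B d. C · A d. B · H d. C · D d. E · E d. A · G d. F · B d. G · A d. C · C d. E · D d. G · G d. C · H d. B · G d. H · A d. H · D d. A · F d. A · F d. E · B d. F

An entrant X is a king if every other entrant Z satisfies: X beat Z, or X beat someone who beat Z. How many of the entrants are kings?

A reaches everyone (king).
B reaches everyone (king).
C cannot reach B, D in two steps.
D reaches everyone (king).
E cannot reach D in two steps.
F reaches everyone (king).
G reaches everyone (king).
H reaches everyone (king).
Kings: A, B, D, F, G, H — 6.

6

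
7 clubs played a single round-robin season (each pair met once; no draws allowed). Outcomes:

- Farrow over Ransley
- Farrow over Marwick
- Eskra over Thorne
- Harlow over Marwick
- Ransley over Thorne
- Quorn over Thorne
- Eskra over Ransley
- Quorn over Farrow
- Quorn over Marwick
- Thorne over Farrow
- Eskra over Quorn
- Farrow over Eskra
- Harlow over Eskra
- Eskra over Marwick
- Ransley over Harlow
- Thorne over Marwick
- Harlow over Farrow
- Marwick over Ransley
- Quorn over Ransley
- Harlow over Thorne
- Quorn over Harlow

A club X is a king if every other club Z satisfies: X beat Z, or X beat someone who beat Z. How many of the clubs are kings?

Harlow reaches everyone (king).
Quorn reaches everyone (king).
Ransley cannot reach Quorn in two steps.
Thorne cannot reach Harlow, Quorn in two steps.
Eskra reaches everyone (king).
Marwick cannot reach Quorn, Eskra, Farrow in two steps.
Farrow reaches everyone (king).
Kings: Harlow, Quorn, Eskra, Farrow — 4.

4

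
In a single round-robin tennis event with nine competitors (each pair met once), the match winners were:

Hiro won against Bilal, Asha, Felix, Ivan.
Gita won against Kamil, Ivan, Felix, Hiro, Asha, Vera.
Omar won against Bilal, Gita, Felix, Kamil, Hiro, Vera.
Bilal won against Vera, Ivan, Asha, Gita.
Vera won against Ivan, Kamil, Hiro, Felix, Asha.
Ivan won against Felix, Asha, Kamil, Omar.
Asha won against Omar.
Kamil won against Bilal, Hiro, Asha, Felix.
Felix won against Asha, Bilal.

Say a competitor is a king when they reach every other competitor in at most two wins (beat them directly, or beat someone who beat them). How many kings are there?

Omar reaches everyone (king).
Vera cannot reach Gita in two steps.
Ivan reaches everyone (king).
Hiro reaches everyone (king).
Asha cannot reach Ivan in two steps.
Gita reaches everyone (king).
Bilal reaches everyone (king).
Felix cannot reach Hiro, Kamil in two steps.
Kamil reaches everyone (king).
Kings: Omar, Ivan, Hiro, Gita, Bilal, Kamil — 6.

6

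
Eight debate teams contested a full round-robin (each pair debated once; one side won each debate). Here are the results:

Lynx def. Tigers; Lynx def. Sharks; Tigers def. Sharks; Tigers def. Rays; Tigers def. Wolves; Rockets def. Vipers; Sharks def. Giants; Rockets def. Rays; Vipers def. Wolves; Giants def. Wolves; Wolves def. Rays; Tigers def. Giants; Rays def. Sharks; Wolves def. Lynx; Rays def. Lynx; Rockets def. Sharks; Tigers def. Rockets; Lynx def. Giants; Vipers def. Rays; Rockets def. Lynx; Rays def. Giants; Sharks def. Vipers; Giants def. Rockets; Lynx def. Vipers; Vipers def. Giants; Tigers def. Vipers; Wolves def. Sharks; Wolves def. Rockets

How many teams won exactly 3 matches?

Win totals: Vipers 3, Rockets 4, Giants 2, Wolves 4, Rays 3, Lynx 4, Sharks 2, Tigers 6.
Exactly 3: Vipers, Rays — 2 teams.

2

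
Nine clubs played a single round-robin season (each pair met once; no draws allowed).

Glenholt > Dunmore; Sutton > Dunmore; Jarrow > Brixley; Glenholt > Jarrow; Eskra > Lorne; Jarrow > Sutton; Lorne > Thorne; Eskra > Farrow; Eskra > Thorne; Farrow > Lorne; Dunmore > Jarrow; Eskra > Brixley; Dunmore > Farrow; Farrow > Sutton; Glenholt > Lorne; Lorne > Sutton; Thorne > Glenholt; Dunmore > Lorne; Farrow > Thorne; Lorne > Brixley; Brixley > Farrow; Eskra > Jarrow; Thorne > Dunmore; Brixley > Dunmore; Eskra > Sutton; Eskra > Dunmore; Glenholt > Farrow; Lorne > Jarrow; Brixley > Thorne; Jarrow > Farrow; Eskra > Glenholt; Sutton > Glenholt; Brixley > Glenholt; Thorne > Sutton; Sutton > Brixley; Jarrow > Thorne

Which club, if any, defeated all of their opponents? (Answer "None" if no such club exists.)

Eskra has 8 wins out of 8 opponents — a perfect record.

Eskra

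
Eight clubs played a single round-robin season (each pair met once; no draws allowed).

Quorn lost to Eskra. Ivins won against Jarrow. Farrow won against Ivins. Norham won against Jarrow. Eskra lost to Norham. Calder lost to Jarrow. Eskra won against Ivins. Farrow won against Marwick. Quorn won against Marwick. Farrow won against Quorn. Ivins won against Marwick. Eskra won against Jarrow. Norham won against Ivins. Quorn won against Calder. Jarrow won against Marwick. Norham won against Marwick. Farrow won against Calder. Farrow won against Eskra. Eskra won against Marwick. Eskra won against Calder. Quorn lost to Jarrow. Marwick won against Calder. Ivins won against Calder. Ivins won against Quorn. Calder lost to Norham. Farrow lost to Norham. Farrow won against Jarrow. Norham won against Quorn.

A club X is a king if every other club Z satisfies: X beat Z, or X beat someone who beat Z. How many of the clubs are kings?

1

Calder cannot reach Norham, Jarrow, Eskra, Ivins, Quorn, Marwick, Farrow in two steps.
Norham reaches everyone (king).
Jarrow cannot reach Norham, Eskra, Ivins, Farrow in two steps.
Eskra cannot reach Norham, Farrow in two steps.
Ivins cannot reach Norham, Eskra, Farrow in two steps.
Quorn cannot reach Norham, Jarrow, Eskra, Ivins, Farrow in two steps.
Marwick cannot reach Norham, Jarrow, Eskra, Ivins, Quorn, Farrow in two steps.
Farrow cannot reach Norham in two steps.
Kings: Norham — 1.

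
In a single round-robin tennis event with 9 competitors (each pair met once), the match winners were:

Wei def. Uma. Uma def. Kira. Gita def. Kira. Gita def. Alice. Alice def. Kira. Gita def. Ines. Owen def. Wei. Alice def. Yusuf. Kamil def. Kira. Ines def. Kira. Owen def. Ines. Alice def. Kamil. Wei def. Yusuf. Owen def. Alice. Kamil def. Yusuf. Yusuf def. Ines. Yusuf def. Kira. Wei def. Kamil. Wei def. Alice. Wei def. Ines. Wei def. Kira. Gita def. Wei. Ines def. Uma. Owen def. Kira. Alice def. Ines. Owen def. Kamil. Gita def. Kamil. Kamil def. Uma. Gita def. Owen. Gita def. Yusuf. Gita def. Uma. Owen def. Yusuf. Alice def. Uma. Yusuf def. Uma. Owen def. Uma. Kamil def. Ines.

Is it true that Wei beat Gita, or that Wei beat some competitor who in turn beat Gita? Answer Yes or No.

No

Wei did not beat Gita directly.
Wei beat Kamil, Yusuf, Alice, Ines, Uma, Kira, but each of them lost to Gita. No two-step path.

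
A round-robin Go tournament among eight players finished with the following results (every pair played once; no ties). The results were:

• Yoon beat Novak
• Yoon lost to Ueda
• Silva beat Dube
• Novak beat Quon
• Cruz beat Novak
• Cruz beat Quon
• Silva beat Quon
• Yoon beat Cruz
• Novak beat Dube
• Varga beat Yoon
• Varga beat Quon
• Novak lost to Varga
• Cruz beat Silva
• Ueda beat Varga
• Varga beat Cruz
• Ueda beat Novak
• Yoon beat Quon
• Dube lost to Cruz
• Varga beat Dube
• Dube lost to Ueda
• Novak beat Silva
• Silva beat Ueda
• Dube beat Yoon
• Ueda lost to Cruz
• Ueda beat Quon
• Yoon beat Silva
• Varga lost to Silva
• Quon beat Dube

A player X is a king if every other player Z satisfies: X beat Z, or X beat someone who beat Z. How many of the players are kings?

5

Cruz reaches everyone (king).
Ueda reaches everyone (king).
Yoon reaches everyone (king).
Novak cannot reach Cruz in two steps.
Varga reaches everyone (king).
Quon cannot reach Cruz, Ueda, Novak, Varga, Silva in two steps.
Dube cannot reach Ueda, Varga in two steps.
Silva reaches everyone (king).
Kings: Cruz, Ueda, Yoon, Varga, Silva — 5.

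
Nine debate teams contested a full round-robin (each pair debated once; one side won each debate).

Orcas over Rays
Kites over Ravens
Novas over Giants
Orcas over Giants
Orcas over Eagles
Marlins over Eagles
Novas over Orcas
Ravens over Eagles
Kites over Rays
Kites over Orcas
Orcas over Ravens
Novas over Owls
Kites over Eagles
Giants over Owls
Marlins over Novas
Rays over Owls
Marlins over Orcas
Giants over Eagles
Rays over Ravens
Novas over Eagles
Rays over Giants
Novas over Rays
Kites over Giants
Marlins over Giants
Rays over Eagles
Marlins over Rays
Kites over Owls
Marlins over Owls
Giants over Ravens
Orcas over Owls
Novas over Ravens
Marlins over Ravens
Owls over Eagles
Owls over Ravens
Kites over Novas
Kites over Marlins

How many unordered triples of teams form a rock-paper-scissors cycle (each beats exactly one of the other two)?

Win totals: Orcas 5, Giants 3, Kites 8, Owls 2, Ravens 1, Novas 6, Marlins 7, Eagles 0, Rays 4.
A team with w wins dominates both others in C(w,2) triples; summing gives 10 + 3 + 28 + 1 + 0 + 15 + 21 + 0 + 6 = 84 transitive triples.
Total triples C(9,3) = 84, so cyclic triples = 84 − 84 = 0.

0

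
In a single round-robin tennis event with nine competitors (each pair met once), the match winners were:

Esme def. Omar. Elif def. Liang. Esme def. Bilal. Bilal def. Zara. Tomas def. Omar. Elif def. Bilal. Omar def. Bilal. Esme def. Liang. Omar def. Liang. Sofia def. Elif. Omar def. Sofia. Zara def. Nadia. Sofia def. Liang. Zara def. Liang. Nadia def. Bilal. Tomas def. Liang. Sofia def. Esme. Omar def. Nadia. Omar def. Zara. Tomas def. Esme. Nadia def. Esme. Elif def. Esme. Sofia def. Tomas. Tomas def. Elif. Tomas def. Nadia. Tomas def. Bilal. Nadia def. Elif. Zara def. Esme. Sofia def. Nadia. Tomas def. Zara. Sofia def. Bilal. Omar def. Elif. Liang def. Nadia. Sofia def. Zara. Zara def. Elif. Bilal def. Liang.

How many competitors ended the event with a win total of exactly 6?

Win totals: Esme 3, Bilal 2, Tomas 7, Elif 3, Liang 1, Sofia 7, Zara 4, Omar 6, Nadia 3.
Exactly 6: Omar — 1 competitor.

1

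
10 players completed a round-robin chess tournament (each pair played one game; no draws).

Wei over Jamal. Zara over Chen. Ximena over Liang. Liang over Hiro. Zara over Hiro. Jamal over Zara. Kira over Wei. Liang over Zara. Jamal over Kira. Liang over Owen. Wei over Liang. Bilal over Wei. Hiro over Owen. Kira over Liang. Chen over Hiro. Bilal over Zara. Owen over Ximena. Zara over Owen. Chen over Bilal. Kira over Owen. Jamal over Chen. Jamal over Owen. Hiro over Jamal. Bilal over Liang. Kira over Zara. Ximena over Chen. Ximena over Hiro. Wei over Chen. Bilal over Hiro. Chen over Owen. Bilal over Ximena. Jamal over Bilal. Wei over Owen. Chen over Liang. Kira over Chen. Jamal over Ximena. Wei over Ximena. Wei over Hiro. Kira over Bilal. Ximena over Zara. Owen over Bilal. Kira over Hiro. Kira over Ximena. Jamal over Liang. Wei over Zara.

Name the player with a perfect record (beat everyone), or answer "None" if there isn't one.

Highest win total is Kira with 8 (out of 9 possible).
Kira lost to Jamal, so no player went undefeated.

None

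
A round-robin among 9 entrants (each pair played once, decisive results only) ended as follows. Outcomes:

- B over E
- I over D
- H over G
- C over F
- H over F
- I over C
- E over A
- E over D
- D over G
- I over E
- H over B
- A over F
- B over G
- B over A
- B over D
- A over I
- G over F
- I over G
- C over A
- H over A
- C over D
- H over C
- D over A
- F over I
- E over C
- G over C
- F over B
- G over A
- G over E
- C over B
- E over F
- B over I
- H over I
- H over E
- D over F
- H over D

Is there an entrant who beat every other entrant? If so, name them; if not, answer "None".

H

H has 8 wins out of 8 opponents — a perfect record.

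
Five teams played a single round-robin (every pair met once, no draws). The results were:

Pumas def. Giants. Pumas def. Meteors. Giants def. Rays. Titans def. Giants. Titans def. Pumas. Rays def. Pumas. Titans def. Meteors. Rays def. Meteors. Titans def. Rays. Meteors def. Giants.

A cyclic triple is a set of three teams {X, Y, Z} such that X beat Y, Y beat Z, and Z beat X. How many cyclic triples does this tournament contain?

2

Of the C(5,3) = 10 triples, the cyclic ones are: {Giants, Meteors, Rays}; {Giants, Pumas, Rays}.
That is 2.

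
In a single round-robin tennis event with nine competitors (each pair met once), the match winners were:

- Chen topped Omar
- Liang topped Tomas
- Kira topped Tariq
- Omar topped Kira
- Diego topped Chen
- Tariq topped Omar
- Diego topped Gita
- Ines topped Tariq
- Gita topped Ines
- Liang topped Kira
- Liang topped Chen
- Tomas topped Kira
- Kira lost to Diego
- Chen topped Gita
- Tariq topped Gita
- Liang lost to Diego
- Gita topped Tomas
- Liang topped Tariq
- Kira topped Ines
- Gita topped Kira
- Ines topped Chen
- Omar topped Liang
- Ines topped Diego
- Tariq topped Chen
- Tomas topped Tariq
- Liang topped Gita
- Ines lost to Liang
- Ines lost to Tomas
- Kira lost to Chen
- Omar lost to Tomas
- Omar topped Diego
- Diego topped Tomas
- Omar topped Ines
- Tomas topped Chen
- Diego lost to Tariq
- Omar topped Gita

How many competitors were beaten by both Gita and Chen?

1

Gita beat: Tomas, Kira, Ines.
Chen beat: Omar, Gita, Kira.
Both beat: Kira — 1.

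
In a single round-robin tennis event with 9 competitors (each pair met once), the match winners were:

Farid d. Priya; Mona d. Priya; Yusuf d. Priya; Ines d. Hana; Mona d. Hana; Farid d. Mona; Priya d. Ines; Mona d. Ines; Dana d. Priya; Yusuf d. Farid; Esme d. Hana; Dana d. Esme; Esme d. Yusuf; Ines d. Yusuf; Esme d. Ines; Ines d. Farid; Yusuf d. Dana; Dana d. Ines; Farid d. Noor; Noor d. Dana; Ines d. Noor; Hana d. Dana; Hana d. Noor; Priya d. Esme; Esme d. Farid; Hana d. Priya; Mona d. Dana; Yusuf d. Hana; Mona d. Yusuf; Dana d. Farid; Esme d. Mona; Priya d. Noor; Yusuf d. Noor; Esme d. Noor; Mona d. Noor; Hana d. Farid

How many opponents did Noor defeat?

1

Noor's results: beat Dana; lost to Priya, Ines, Yusuf, Farid, Hana, Mona, Esme.
That is 1 win.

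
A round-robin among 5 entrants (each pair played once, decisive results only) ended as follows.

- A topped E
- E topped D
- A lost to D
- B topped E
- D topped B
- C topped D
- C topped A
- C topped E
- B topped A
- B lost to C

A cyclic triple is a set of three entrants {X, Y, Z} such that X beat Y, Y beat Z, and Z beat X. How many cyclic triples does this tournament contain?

Win totals: A 1, B 2, C 4, D 2, E 1.
An entrant with w wins dominates both others in C(w,2) triples; summing gives 0 + 1 + 6 + 1 + 0 = 8 transitive triples.
Total triples C(5,3) = 10, so cyclic triples = 10 − 8 = 2.

2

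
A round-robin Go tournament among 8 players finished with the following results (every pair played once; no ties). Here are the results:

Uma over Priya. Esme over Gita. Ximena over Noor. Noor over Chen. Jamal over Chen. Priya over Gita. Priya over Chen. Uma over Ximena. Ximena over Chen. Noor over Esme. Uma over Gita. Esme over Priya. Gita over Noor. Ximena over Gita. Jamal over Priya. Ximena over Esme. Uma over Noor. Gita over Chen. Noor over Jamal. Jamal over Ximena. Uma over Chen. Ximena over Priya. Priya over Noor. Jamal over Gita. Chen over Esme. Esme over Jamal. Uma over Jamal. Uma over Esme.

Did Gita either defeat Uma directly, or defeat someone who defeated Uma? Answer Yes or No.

Gita did not beat Uma directly.
Gita beat Noor, Chen, but each of them lost to Uma. No two-step path.

No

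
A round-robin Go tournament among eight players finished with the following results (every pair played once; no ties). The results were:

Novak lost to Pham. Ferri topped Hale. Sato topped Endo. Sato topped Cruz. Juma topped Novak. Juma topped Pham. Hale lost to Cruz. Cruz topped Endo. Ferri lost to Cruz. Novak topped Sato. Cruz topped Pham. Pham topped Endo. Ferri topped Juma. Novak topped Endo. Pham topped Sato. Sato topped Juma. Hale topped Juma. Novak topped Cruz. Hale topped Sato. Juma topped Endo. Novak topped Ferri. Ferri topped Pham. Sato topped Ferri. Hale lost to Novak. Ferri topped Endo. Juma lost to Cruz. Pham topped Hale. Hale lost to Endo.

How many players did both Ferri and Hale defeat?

Ferri beat: Hale, Juma, Pham, Endo.
Hale beat: Sato, Juma.
Both beat: Juma — 1.

1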